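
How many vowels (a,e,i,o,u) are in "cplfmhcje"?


Input: cplfmhcje
Checking each character:
  'c' at position 0: consonant
  'p' at position 1: consonant
  'l' at position 2: consonant
  'f' at position 3: consonant
  'm' at position 4: consonant
  'h' at position 5: consonant
  'c' at position 6: consonant
  'j' at position 7: consonant
  'e' at position 8: vowel (running total: 1)
Total vowels: 1

1


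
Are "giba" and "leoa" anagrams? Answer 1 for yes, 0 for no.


Strings: "giba", "leoa"
Sorted first:  abgi
Sorted second: aelo
Differ at position 1: 'b' vs 'e' => not anagrams

0


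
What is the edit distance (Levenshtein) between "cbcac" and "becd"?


Computing edit distance: "cbcac" -> "becd"
DP table:
           b    e    c    d
      0    1    2    3    4
  c   1    1    2    2    3
  b   2    1    2    3    3
  c   3    2    2    2    3
  a   4    3    3    3    3
  c   5    4    4    3    4
Edit distance = dp[5][4] = 4

4


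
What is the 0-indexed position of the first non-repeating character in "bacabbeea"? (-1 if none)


Input: bacabbeea
Character frequencies:
  'a': 3
  'b': 3
  'c': 1
  'e': 2
Scanning left to right for freq == 1:
  Position 0 ('b'): freq=3, skip
  Position 1 ('a'): freq=3, skip
  Position 2 ('c'): unique! => answer = 2

2


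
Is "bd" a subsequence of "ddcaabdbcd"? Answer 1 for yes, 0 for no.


Check if "bd" is a subsequence of "ddcaabdbcd"
Greedy scan:
  Position 0 ('d'): no match needed
  Position 1 ('d'): no match needed
  Position 2 ('c'): no match needed
  Position 3 ('a'): no match needed
  Position 4 ('a'): no match needed
  Position 5 ('b'): matches sub[0] = 'b'
  Position 6 ('d'): matches sub[1] = 'd'
  Position 7 ('b'): no match needed
  Position 8 ('c'): no match needed
  Position 9 ('d'): no match needed
All 2 characters matched => is a subsequence

1


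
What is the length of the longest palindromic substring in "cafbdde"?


Input: "cafbdde"
Checking substrings for palindromes:
  [4:6] "dd" (len 2) => palindrome
Longest palindromic substring: "dd" with length 2

2


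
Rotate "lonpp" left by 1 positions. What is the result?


Input: "lonpp", rotate left by 1
First 1 characters: "l"
Remaining characters: "onpp"
Concatenate remaining + first: "onpp" + "l" = "onppl"

onppl


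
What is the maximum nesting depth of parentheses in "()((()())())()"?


Input: "()((()())())()"
Tracking depth:
  Position 0 '(': depth becomes 1
  Position 1 ')': depth becomes 0
  Position 2 '(': depth becomes 1
  Position 3 '(': depth becomes 2
  Position 4 '(': depth becomes 3
  Position 5 ')': depth becomes 2
  Position 6 '(': depth becomes 3
  Position 7 ')': depth becomes 2
  Position 8 ')': depth becomes 1
  Position 9 '(': depth becomes 2
  Position 10 ')': depth becomes 1
  Position 11 ')': depth becomes 0
  Position 12 '(': depth becomes 1
  Position 13 ')': depth becomes 0
Maximum depth reached: 3

3


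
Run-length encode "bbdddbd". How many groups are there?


Input: bbdddbd
Scanning for consecutive runs:
  Group 1: 'b' x 2 (positions 0-1)
  Group 2: 'd' x 3 (positions 2-4)
  Group 3: 'b' x 1 (positions 5-5)
  Group 4: 'd' x 1 (positions 6-6)
Total groups: 4

4


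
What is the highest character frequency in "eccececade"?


Input: eccececade
Character counts:
  'a': 1
  'c': 4
  'd': 1
  'e': 4
Maximum frequency: 4

4


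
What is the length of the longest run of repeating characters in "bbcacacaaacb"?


Input: "bbcacacaaacb"
Scanning for longest run:
  Position 1 ('b'): continues run of 'b', length=2
  Position 2 ('c'): new char, reset run to 1
  Position 3 ('a'): new char, reset run to 1
  Position 4 ('c'): new char, reset run to 1
  Position 5 ('a'): new char, reset run to 1
  Position 6 ('c'): new char, reset run to 1
  Position 7 ('a'): new char, reset run to 1
  Position 8 ('a'): continues run of 'a', length=2
  Position 9 ('a'): continues run of 'a', length=3
  Position 10 ('c'): new char, reset run to 1
  Position 11 ('b'): new char, reset run to 1
Longest run: 'a' with length 3

3


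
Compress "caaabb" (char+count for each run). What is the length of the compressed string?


Input: caaabb
Runs:
  'c' x 1 => "c1"
  'a' x 3 => "a3"
  'b' x 2 => "b2"
Compressed: "c1a3b2"
Compressed length: 6

6


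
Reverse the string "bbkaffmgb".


Input: bbkaffmgb
Reading characters right to left:
  Position 8: 'b'
  Position 7: 'g'
  Position 6: 'm'
  Position 5: 'f'
  Position 4: 'f'
  Position 3: 'a'
  Position 2: 'k'
  Position 1: 'b'
  Position 0: 'b'
Reversed: bgmffakbb

bgmffakbb


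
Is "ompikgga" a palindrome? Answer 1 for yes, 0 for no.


Input: ompikgga
Reversed: aggkipmo
  Compare pos 0 ('o') with pos 7 ('a'): MISMATCH
  Compare pos 1 ('m') with pos 6 ('g'): MISMATCH
  Compare pos 2 ('p') with pos 5 ('g'): MISMATCH
  Compare pos 3 ('i') with pos 4 ('k'): MISMATCH
Result: not a palindrome

0


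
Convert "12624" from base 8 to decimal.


Input: "12624" in base 8
Positional expansion:
  Digit '1' (value 1) x 8^4 = 4096
  Digit '2' (value 2) x 8^3 = 1024
  Digit '6' (value 6) x 8^2 = 384
  Digit '2' (value 2) x 8^1 = 16
  Digit '4' (value 4) x 8^0 = 4
Sum = 5524

5524


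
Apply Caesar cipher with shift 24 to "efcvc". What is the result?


Caesar cipher: shift "efcvc" by 24
  'e' (pos 4) + 24 = pos 2 = 'c'
  'f' (pos 5) + 24 = pos 3 = 'd'
  'c' (pos 2) + 24 = pos 0 = 'a'
  'v' (pos 21) + 24 = pos 19 = 't'
  'c' (pos 2) + 24 = pos 0 = 'a'
Result: cdata

cdata


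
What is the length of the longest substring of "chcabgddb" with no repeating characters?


Input: "chcabgddb"
Sliding window (track last position of each char):
  Position 0 ('c'): window [0,0] length 1 -- new best
  Position 1 ('h'): window [0,1] length 2 -- new best
  Position 2 ('c'): repeat (last at 0), move window start to 1
  Position 2 ('c'): window [1,2] length 2
  Position 3 ('a'): window [1,3] length 3 -- new best
  Position 4 ('b'): window [1,4] length 4 -- new best
  Position 5 ('g'): window [1,5] length 5 -- new best
  Position 6 ('d'): window [1,6] length 6 -- new best
  Position 7 ('d'): repeat (last at 6), move window start to 7
  Position 7 ('d'): window [7,7] length 1
  Position 8 ('b'): window [7,8] length 2
Longest substring with no repeats: "hcabgd" with length 6

6


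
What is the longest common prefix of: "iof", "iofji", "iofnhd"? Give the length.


Words: iof, iofji, iofnhd
  Position 0: all 'i' => match
  Position 1: all 'o' => match
  Position 2: all 'f' => match
LCP = "iof" (length 3)

3


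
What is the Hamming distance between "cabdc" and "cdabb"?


Comparing "cabdc" and "cdabb" position by position:
  Position 0: 'c' vs 'c' => same
  Position 1: 'a' vs 'd' => differ
  Position 2: 'b' vs 'a' => differ
  Position 3: 'd' vs 'b' => differ
  Position 4: 'c' vs 'b' => differ
Total differences (Hamming distance): 4

4


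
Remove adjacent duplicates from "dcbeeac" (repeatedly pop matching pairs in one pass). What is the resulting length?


Input: dcbeeac
Stack-based adjacent duplicate removal:
  Read 'd': push. Stack: d
  Read 'c': push. Stack: dc
  Read 'b': push. Stack: dcb
  Read 'e': push. Stack: dcbe
  Read 'e': matches stack top 'e' => pop. Stack: dcb
  Read 'a': push. Stack: dcba
  Read 'c': push. Stack: dcbac
Final stack: "dcbac" (length 5)

5


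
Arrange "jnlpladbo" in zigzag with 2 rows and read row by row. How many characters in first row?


Zigzag "jnlpladbo" into 2 rows:
Placing characters:
  'j' => row 0
  'n' => row 1
  'l' => row 0
  'p' => row 1
  'l' => row 0
  'a' => row 1
  'd' => row 0
  'b' => row 1
  'o' => row 0
Rows:
  Row 0: "jlldo"
  Row 1: "npab"
First row length: 5

5


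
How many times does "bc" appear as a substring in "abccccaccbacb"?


Searching for "bc" in "abccccaccbacb"
Scanning each position:
  Position 0: "ab" => no
  Position 1: "bc" => MATCH
  Position 2: "cc" => no
  Position 3: "cc" => no
  Position 4: "cc" => no
  Position 5: "ca" => no
  Position 6: "ac" => no
  Position 7: "cc" => no
  Position 8: "cb" => no
  Position 9: "ba" => no
  Position 10: "ac" => no
  Position 11: "cb" => no
Total occurrences: 1

1


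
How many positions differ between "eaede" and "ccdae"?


Comparing "eaede" and "ccdae" position by position:
  Position 0: 'e' vs 'c' => DIFFER
  Position 1: 'a' vs 'c' => DIFFER
  Position 2: 'e' vs 'd' => DIFFER
  Position 3: 'd' vs 'a' => DIFFER
  Position 4: 'e' vs 'e' => same
Positions that differ: 4

4


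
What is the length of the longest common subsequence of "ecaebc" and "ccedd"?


LCS of "ecaebc" and "ccedd"
DP table:
           c    c    e    d    d
      0    0    0    0    0    0
  e   0    0    0    1    1    1
  c   0    1    1    1    1    1
  a   0    1    1    1    1    1
  e   0    1    1    2    2    2
  b   0    1    1    2    2    2
  c   0    1    2    2    2    2
LCS length = dp[6][5] = 2

2


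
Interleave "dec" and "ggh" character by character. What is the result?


Interleaving "dec" and "ggh":
  Position 0: 'd' from first, 'g' from second => "dg"
  Position 1: 'e' from first, 'g' from second => "eg"
  Position 2: 'c' from first, 'h' from second => "ch"
Result: dgegch

dgegch


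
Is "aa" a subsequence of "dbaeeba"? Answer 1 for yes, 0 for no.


Check if "aa" is a subsequence of "dbaeeba"
Greedy scan:
  Position 0 ('d'): no match needed
  Position 1 ('b'): no match needed
  Position 2 ('a'): matches sub[0] = 'a'
  Position 3 ('e'): no match needed
  Position 4 ('e'): no match needed
  Position 5 ('b'): no match needed
  Position 6 ('a'): matches sub[1] = 'a'
All 2 characters matched => is a subsequence

1


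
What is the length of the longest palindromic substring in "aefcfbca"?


Input: "aefcfbca"
Checking substrings for palindromes:
  [2:5] "fcf" (len 3) => palindrome
Longest palindromic substring: "fcf" with length 3

3


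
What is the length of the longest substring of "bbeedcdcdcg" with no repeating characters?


Input: "bbeedcdcdcg"
Sliding window (track last position of each char):
  Position 0 ('b'): window [0,0] length 1 -- new best
  Position 1 ('b'): repeat (last at 0), move window start to 1
  Position 1 ('b'): window [1,1] length 1
  Position 2 ('e'): window [1,2] length 2 -- new best
  Position 3 ('e'): repeat (last at 2), move window start to 3
  Position 3 ('e'): window [3,3] length 1
  Position 4 ('d'): window [3,4] length 2
  Position 5 ('c'): window [3,5] length 3 -- new best
  Position 6 ('d'): repeat (last at 4), move window start to 5
  Position 6 ('d'): window [5,6] length 2
  Position 7 ('c'): repeat (last at 5), move window start to 6
  Position 7 ('c'): window [6,7] length 2
  Position 8 ('d'): repeat (last at 6), move window start to 7
  Position 8 ('d'): window [7,8] length 2
  Position 9 ('c'): repeat (last at 7), move window start to 8
  Position 9 ('c'): window [8,9] length 2
  Position 10 ('g'): window [8,10] length 3
Longest substring with no repeats: "edc" with length 3

3


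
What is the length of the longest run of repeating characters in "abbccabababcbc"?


Input: "abbccabababcbc"
Scanning for longest run:
  Position 1 ('b'): new char, reset run to 1
  Position 2 ('b'): continues run of 'b', length=2
  Position 3 ('c'): new char, reset run to 1
  Position 4 ('c'): continues run of 'c', length=2
  Position 5 ('a'): new char, reset run to 1
  Position 6 ('b'): new char, reset run to 1
  Position 7 ('a'): new char, reset run to 1
  Position 8 ('b'): new char, reset run to 1
  Position 9 ('a'): new char, reset run to 1
  Position 10 ('b'): new char, reset run to 1
  Position 11 ('c'): new char, reset run to 1
  Position 12 ('b'): new char, reset run to 1
  Position 13 ('c'): new char, reset run to 1
Longest run: 'b' with length 2

2


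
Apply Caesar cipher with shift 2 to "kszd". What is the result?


Caesar cipher: shift "kszd" by 2
  'k' (pos 10) + 2 = pos 12 = 'm'
  's' (pos 18) + 2 = pos 20 = 'u'
  'z' (pos 25) + 2 = pos 1 = 'b'
  'd' (pos 3) + 2 = pos 5 = 'f'
Result: mubf

mubf


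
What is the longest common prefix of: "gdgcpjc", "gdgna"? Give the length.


Words: gdgcpjc, gdgna
  Position 0: all 'g' => match
  Position 1: all 'd' => match
  Position 2: all 'g' => match
  Position 3: ('c', 'n') => mismatch, stop
LCP = "gdg" (length 3)

3


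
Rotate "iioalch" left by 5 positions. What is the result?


Input: "iioalch", rotate left by 5
First 5 characters: "iioal"
Remaining characters: "ch"
Concatenate remaining + first: "ch" + "iioal" = "chiioal"

chiioal


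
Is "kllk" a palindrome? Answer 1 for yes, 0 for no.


Input: kllk
Reversed: kllk
  Compare pos 0 ('k') with pos 3 ('k'): match
  Compare pos 1 ('l') with pos 2 ('l'): match
Result: palindrome

1


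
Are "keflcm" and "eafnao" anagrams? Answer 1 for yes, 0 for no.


Strings: "keflcm", "eafnao"
Sorted first:  cefklm
Sorted second: aaefno
Differ at position 0: 'c' vs 'a' => not anagrams

0


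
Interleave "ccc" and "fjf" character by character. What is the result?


Interleaving "ccc" and "fjf":
  Position 0: 'c' from first, 'f' from second => "cf"
  Position 1: 'c' from first, 'j' from second => "cj"
  Position 2: 'c' from first, 'f' from second => "cf"
Result: cfcjcf

cfcjcf


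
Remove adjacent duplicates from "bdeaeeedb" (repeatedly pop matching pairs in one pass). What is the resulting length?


Input: bdeaeeedb
Stack-based adjacent duplicate removal:
  Read 'b': push. Stack: b
  Read 'd': push. Stack: bd
  Read 'e': push. Stack: bde
  Read 'a': push. Stack: bdea
  Read 'e': push. Stack: bdeae
  Read 'e': matches stack top 'e' => pop. Stack: bdea
  Read 'e': push. Stack: bdeae
  Read 'd': push. Stack: bdeaed
  Read 'b': push. Stack: bdeaedb
Final stack: "bdeaedb" (length 7)

7


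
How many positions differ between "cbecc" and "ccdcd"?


Comparing "cbecc" and "ccdcd" position by position:
  Position 0: 'c' vs 'c' => same
  Position 1: 'b' vs 'c' => DIFFER
  Position 2: 'e' vs 'd' => DIFFER
  Position 3: 'c' vs 'c' => same
  Position 4: 'c' vs 'd' => DIFFER
Positions that differ: 3

3


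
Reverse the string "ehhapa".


Input: ehhapa
Reading characters right to left:
  Position 5: 'a'
  Position 4: 'p'
  Position 3: 'a'
  Position 2: 'h'
  Position 1: 'h'
  Position 0: 'e'
Reversed: apahhe

apahhe


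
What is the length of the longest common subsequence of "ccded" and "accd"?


LCS of "ccded" and "accd"
DP table:
           a    c    c    d
      0    0    0    0    0
  c   0    0    1    1    1
  c   0    0    1    2    2
  d   0    0    1    2    3
  e   0    0    1    2    3
  d   0    0    1    2    3
LCS length = dp[5][4] = 3

3


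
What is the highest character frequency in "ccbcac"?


Input: ccbcac
Character counts:
  'a': 1
  'b': 1
  'c': 4
Maximum frequency: 4

4


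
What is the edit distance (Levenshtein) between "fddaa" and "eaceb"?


Computing edit distance: "fddaa" -> "eaceb"
DP table:
           e    a    c    e    b
      0    1    2    3    4    5
  f   1    1    2    3    4    5
  d   2    2    2    3    4    5
  d   3    3    3    3    4    5
  a   4    4    3    4    4    5
  a   5    5    4    4    5    5
Edit distance = dp[5][5] = 5

5


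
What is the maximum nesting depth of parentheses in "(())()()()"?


Input: "(())()()()"
Tracking depth:
  Position 0 '(': depth becomes 1
  Position 1 '(': depth becomes 2
  Position 2 ')': depth becomes 1
  Position 3 ')': depth becomes 0
  Position 4 '(': depth becomes 1
  Position 5 ')': depth becomes 0
  Position 6 '(': depth becomes 1
  Position 7 ')': depth becomes 0
  Position 8 '(': depth becomes 1
  Position 9 ')': depth becomes 0
Maximum depth reached: 2

2


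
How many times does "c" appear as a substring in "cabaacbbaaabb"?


Searching for "c" in "cabaacbbaaabb"
Scanning each position:
  Position 0: "c" => MATCH
  Position 1: "a" => no
  Position 2: "b" => no
  Position 3: "a" => no
  Position 4: "a" => no
  Position 5: "c" => MATCH
  Position 6: "b" => no
  Position 7: "b" => no
  Position 8: "a" => no
  Position 9: "a" => no
  Position 10: "a" => no
  Position 11: "b" => no
  Position 12: "b" => no
Total occurrences: 2

2


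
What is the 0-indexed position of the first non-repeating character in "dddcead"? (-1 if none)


Input: dddcead
Character frequencies:
  'a': 1
  'c': 1
  'd': 4
  'e': 1
Scanning left to right for freq == 1:
  Position 0 ('d'): freq=4, skip
  Position 1 ('d'): freq=4, skip
  Position 2 ('d'): freq=4, skip
  Position 3 ('c'): unique! => answer = 3

3


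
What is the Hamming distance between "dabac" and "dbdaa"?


Comparing "dabac" and "dbdaa" position by position:
  Position 0: 'd' vs 'd' => same
  Position 1: 'a' vs 'b' => differ
  Position 2: 'b' vs 'd' => differ
  Position 3: 'a' vs 'a' => same
  Position 4: 'c' vs 'a' => differ
Total differences (Hamming distance): 3

3


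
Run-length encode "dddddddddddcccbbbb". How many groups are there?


Input: dddddddddddcccbbbb
Scanning for consecutive runs:
  Group 1: 'd' x 11 (positions 0-10)
  Group 2: 'c' x 3 (positions 11-13)
  Group 3: 'b' x 4 (positions 14-17)
Total groups: 3

3


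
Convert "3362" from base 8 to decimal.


Input: "3362" in base 8
Positional expansion:
  Digit '3' (value 3) x 8^3 = 1536
  Digit '3' (value 3) x 8^2 = 192
  Digit '6' (value 6) x 8^1 = 48
  Digit '2' (value 2) x 8^0 = 2
Sum = 1778

1778


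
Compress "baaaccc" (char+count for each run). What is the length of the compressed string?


Input: baaaccc
Runs:
  'b' x 1 => "b1"
  'a' x 3 => "a3"
  'c' x 3 => "c3"
Compressed: "b1a3c3"
Compressed length: 6

6


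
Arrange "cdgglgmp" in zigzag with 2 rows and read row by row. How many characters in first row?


Zigzag "cdgglgmp" into 2 rows:
Placing characters:
  'c' => row 0
  'd' => row 1
  'g' => row 0
  'g' => row 1
  'l' => row 0
  'g' => row 1
  'm' => row 0
  'p' => row 1
Rows:
  Row 0: "cglm"
  Row 1: "dggp"
First row length: 4

4


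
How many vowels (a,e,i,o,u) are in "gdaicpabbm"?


Input: gdaicpabbm
Checking each character:
  'g' at position 0: consonant
  'd' at position 1: consonant
  'a' at position 2: vowel (running total: 1)
  'i' at position 3: vowel (running total: 2)
  'c' at position 4: consonant
  'p' at position 5: consonant
  'a' at position 6: vowel (running total: 3)
  'b' at position 7: consonant
  'b' at position 8: consonant
  'm' at position 9: consonant
Total vowels: 3

3


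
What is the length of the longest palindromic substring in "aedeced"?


Input: "aedeced"
Checking substrings for palindromes:
  [2:7] "deced" (len 5) => palindrome
  [1:4] "ede" (len 3) => palindrome
  [3:6] "ece" (len 3) => palindrome
Longest palindromic substring: "deced" with length 5

5


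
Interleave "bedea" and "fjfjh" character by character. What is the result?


Interleaving "bedea" and "fjfjh":
  Position 0: 'b' from first, 'f' from second => "bf"
  Position 1: 'e' from first, 'j' from second => "ej"
  Position 2: 'd' from first, 'f' from second => "df"
  Position 3: 'e' from first, 'j' from second => "ej"
  Position 4: 'a' from first, 'h' from second => "ah"
Result: bfejdfejah

bfejdfejah


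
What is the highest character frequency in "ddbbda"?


Input: ddbbda
Character counts:
  'a': 1
  'b': 2
  'd': 3
Maximum frequency: 3

3


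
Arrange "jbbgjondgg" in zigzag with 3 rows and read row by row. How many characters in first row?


Zigzag "jbbgjondgg" into 3 rows:
Placing characters:
  'j' => row 0
  'b' => row 1
  'b' => row 2
  'g' => row 1
  'j' => row 0
  'o' => row 1
  'n' => row 2
  'd' => row 1
  'g' => row 0
  'g' => row 1
Rows:
  Row 0: "jjg"
  Row 1: "bgodg"
  Row 2: "bn"
First row length: 3

3


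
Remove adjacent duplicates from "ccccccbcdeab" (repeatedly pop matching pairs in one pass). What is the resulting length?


Input: ccccccbcdeab
Stack-based adjacent duplicate removal:
  Read 'c': push. Stack: c
  Read 'c': matches stack top 'c' => pop. Stack: (empty)
  Read 'c': push. Stack: c
  Read 'c': matches stack top 'c' => pop. Stack: (empty)
  Read 'c': push. Stack: c
  Read 'c': matches stack top 'c' => pop. Stack: (empty)
  Read 'b': push. Stack: b
  Read 'c': push. Stack: bc
  Read 'd': push. Stack: bcd
  Read 'e': push. Stack: bcde
  Read 'a': push. Stack: bcdea
  Read 'b': push. Stack: bcdeab
Final stack: "bcdeab" (length 6)

6


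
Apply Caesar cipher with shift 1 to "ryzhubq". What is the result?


Caesar cipher: shift "ryzhubq" by 1
  'r' (pos 17) + 1 = pos 18 = 's'
  'y' (pos 24) + 1 = pos 25 = 'z'
  'z' (pos 25) + 1 = pos 0 = 'a'
  'h' (pos 7) + 1 = pos 8 = 'i'
  'u' (pos 20) + 1 = pos 21 = 'v'
  'b' (pos 1) + 1 = pos 2 = 'c'
  'q' (pos 16) + 1 = pos 17 = 'r'
Result: szaivcr

szaivcr


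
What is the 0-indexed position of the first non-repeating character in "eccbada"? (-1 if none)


Input: eccbada
Character frequencies:
  'a': 2
  'b': 1
  'c': 2
  'd': 1
  'e': 1
Scanning left to right for freq == 1:
  Position 0 ('e'): unique! => answer = 0

0


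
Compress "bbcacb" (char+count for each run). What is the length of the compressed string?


Input: bbcacb
Runs:
  'b' x 2 => "b2"
  'c' x 1 => "c1"
  'a' x 1 => "a1"
  'c' x 1 => "c1"
  'b' x 1 => "b1"
Compressed: "b2c1a1c1b1"
Compressed length: 10

10


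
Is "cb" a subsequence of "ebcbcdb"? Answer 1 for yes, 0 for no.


Check if "cb" is a subsequence of "ebcbcdb"
Greedy scan:
  Position 0 ('e'): no match needed
  Position 1 ('b'): no match needed
  Position 2 ('c'): matches sub[0] = 'c'
  Position 3 ('b'): matches sub[1] = 'b'
  Position 4 ('c'): no match needed
  Position 5 ('d'): no match needed
  Position 6 ('b'): no match needed
All 2 characters matched => is a subsequence

1


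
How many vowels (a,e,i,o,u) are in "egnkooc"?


Input: egnkooc
Checking each character:
  'e' at position 0: vowel (running total: 1)
  'g' at position 1: consonant
  'n' at position 2: consonant
  'k' at position 3: consonant
  'o' at position 4: vowel (running total: 2)
  'o' at position 5: vowel (running total: 3)
  'c' at position 6: consonant
Total vowels: 3

3


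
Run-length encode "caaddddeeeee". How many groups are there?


Input: caaddddeeeee
Scanning for consecutive runs:
  Group 1: 'c' x 1 (positions 0-0)
  Group 2: 'a' x 2 (positions 1-2)
  Group 3: 'd' x 4 (positions 3-6)
  Group 4: 'e' x 5 (positions 7-11)
Total groups: 4

4


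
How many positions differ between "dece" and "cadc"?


Comparing "dece" and "cadc" position by position:
  Position 0: 'd' vs 'c' => DIFFER
  Position 1: 'e' vs 'a' => DIFFER
  Position 2: 'c' vs 'd' => DIFFER
  Position 3: 'e' vs 'c' => DIFFER
Positions that differ: 4

4


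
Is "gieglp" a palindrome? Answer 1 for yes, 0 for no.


Input: gieglp
Reversed: plgeig
  Compare pos 0 ('g') with pos 5 ('p'): MISMATCH
  Compare pos 1 ('i') with pos 4 ('l'): MISMATCH
  Compare pos 2 ('e') with pos 3 ('g'): MISMATCH
Result: not a palindrome

0


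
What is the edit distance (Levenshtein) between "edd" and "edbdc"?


Computing edit distance: "edd" -> "edbdc"
DP table:
           e    d    b    d    c
      0    1    2    3    4    5
  e   1    0    1    2    3    4
  d   2    1    0    1    2    3
  d   3    2    1    1    1    2
Edit distance = dp[3][5] = 2

2


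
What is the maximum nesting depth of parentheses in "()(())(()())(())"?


Input: "()(())(()())(())"
Tracking depth:
  Position 0 '(': depth becomes 1
  Position 1 ')': depth becomes 0
  Position 2 '(': depth becomes 1
  Position 3 '(': depth becomes 2
  Position 4 ')': depth becomes 1
  Position 5 ')': depth becomes 0
  Position 6 '(': depth becomes 1
  Position 7 '(': depth becomes 2
  Position 8 ')': depth becomes 1
  Position 9 '(': depth becomes 2
  Position 10 ')': depth becomes 1
  Position 11 ')': depth becomes 0
  Position 12 '(': depth becomes 1
  Position 13 '(': depth becomes 2
  Position 14 ')': depth becomes 1
  Position 15 ')': depth becomes 0
Maximum depth reached: 2

2


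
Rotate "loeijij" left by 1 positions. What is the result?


Input: "loeijij", rotate left by 1
First 1 characters: "l"
Remaining characters: "oeijij"
Concatenate remaining + first: "oeijij" + "l" = "oeijijl"

oeijijl


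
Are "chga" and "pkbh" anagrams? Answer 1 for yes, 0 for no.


Strings: "chga", "pkbh"
Sorted first:  acgh
Sorted second: bhkp
Differ at position 0: 'a' vs 'b' => not anagrams

0


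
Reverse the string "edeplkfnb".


Input: edeplkfnb
Reading characters right to left:
  Position 8: 'b'
  Position 7: 'n'
  Position 6: 'f'
  Position 5: 'k'
  Position 4: 'l'
  Position 3: 'p'
  Position 2: 'e'
  Position 1: 'd'
  Position 0: 'e'
Reversed: bnfklpede

bnfklpede


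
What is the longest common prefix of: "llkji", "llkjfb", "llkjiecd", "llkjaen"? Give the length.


Words: llkji, llkjfb, llkjiecd, llkjaen
  Position 0: all 'l' => match
  Position 1: all 'l' => match
  Position 2: all 'k' => match
  Position 3: all 'j' => match
  Position 4: ('i', 'f', 'i', 'a') => mismatch, stop
LCP = "llkj" (length 4)

4


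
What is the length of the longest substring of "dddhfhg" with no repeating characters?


Input: "dddhfhg"
Sliding window (track last position of each char):
  Position 0 ('d'): window [0,0] length 1 -- new best
  Position 1 ('d'): repeat (last at 0), move window start to 1
  Position 1 ('d'): window [1,1] length 1
  Position 2 ('d'): repeat (last at 1), move window start to 2
  Position 2 ('d'): window [2,2] length 1
  Position 3 ('h'): window [2,3] length 2 -- new best
  Position 4 ('f'): window [2,4] length 3 -- new best
  Position 5 ('h'): repeat (last at 3), move window start to 4
  Position 5 ('h'): window [4,5] length 2
  Position 6 ('g'): window [4,6] length 3
Longest substring with no repeats: "dhf" with length 3

3


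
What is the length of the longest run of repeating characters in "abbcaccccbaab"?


Input: "abbcaccccbaab"
Scanning for longest run:
  Position 1 ('b'): new char, reset run to 1
  Position 2 ('b'): continues run of 'b', length=2
  Position 3 ('c'): new char, reset run to 1
  Position 4 ('a'): new char, reset run to 1
  Position 5 ('c'): new char, reset run to 1
  Position 6 ('c'): continues run of 'c', length=2
  Position 7 ('c'): continues run of 'c', length=3
  Position 8 ('c'): continues run of 'c', length=4
  Position 9 ('b'): new char, reset run to 1
  Position 10 ('a'): new char, reset run to 1
  Position 11 ('a'): continues run of 'a', length=2
  Position 12 ('b'): new char, reset run to 1
Longest run: 'c' with length 4

4


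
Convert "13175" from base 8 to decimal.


Input: "13175" in base 8
Positional expansion:
  Digit '1' (value 1) x 8^4 = 4096
  Digit '3' (value 3) x 8^3 = 1536
  Digit '1' (value 1) x 8^2 = 64
  Digit '7' (value 7) x 8^1 = 56
  Digit '5' (value 5) x 8^0 = 5
Sum = 5757

5757


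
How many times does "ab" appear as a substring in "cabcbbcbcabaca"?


Searching for "ab" in "cabcbbcbcabaca"
Scanning each position:
  Position 0: "ca" => no
  Position 1: "ab" => MATCH
  Position 2: "bc" => no
  Position 3: "cb" => no
  Position 4: "bb" => no
  Position 5: "bc" => no
  Position 6: "cb" => no
  Position 7: "bc" => no
  Position 8: "ca" => no
  Position 9: "ab" => MATCH
  Position 10: "ba" => no
  Position 11: "ac" => no
  Position 12: "ca" => no
Total occurrences: 2

2


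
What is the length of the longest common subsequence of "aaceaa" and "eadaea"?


LCS of "aaceaa" and "eadaea"
DP table:
           e    a    d    a    e    a
      0    0    0    0    0    0    0
  a   0    0    1    1    1    1    1
  a   0    0    1    1    2    2    2
  c   0    0    1    1    2    2    2
  e   0    1    1    1    2    3    3
  a   0    1    2    2    2    3    4
  a   0    1    2    2    3    3    4
LCS length = dp[6][6] = 4

4


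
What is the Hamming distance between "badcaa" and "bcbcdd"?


Comparing "badcaa" and "bcbcdd" position by position:
  Position 0: 'b' vs 'b' => same
  Position 1: 'a' vs 'c' => differ
  Position 2: 'd' vs 'b' => differ
  Position 3: 'c' vs 'c' => same
  Position 4: 'a' vs 'd' => differ
  Position 5: 'a' vs 'd' => differ
Total differences (Hamming distance): 4

4


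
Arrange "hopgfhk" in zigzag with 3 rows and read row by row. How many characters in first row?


Zigzag "hopgfhk" into 3 rows:
Placing characters:
  'h' => row 0
  'o' => row 1
  'p' => row 2
  'g' => row 1
  'f' => row 0
  'h' => row 1
  'k' => row 2
Rows:
  Row 0: "hf"
  Row 1: "ogh"
  Row 2: "pk"
First row length: 2

2


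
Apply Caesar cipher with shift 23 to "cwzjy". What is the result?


Caesar cipher: shift "cwzjy" by 23
  'c' (pos 2) + 23 = pos 25 = 'z'
  'w' (pos 22) + 23 = pos 19 = 't'
  'z' (pos 25) + 23 = pos 22 = 'w'
  'j' (pos 9) + 23 = pos 6 = 'g'
  'y' (pos 24) + 23 = pos 21 = 'v'
Result: ztwgv

ztwgv


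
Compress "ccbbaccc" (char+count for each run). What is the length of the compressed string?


Input: ccbbaccc
Runs:
  'c' x 2 => "c2"
  'b' x 2 => "b2"
  'a' x 1 => "a1"
  'c' x 3 => "c3"
Compressed: "c2b2a1c3"
Compressed length: 8

8


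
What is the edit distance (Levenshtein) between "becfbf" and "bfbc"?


Computing edit distance: "becfbf" -> "bfbc"
DP table:
           b    f    b    c
      0    1    2    3    4
  b   1    0    1    2    3
  e   2    1    1    2    3
  c   3    2    2    2    2
  f   4    3    2    3    3
  b   5    4    3    2    3
  f   6    5    4    3    3
Edit distance = dp[6][4] = 3

3


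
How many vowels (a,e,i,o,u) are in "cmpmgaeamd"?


Input: cmpmgaeamd
Checking each character:
  'c' at position 0: consonant
  'm' at position 1: consonant
  'p' at position 2: consonant
  'm' at position 3: consonant
  'g' at position 4: consonant
  'a' at position 5: vowel (running total: 1)
  'e' at position 6: vowel (running total: 2)
  'a' at position 7: vowel (running total: 3)
  'm' at position 8: consonant
  'd' at position 9: consonant
Total vowels: 3

3


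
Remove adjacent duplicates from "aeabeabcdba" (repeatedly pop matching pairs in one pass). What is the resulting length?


Input: aeabeabcdba
Stack-based adjacent duplicate removal:
  Read 'a': push. Stack: a
  Read 'e': push. Stack: ae
  Read 'a': push. Stack: aea
  Read 'b': push. Stack: aeab
  Read 'e': push. Stack: aeabe
  Read 'a': push. Stack: aeabea
  Read 'b': push. Stack: aeabeab
  Read 'c': push. Stack: aeabeabc
  Read 'd': push. Stack: aeabeabcd
  Read 'b': push. Stack: aeabeabcdb
  Read 'a': push. Stack: aeabeabcdba
Final stack: "aeabeabcdba" (length 11)

11


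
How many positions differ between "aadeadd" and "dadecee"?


Comparing "aadeadd" and "dadecee" position by position:
  Position 0: 'a' vs 'd' => DIFFER
  Position 1: 'a' vs 'a' => same
  Position 2: 'd' vs 'd' => same
  Position 3: 'e' vs 'e' => same
  Position 4: 'a' vs 'c' => DIFFER
  Position 5: 'd' vs 'e' => DIFFER
  Position 6: 'd' vs 'e' => DIFFER
Positions that differ: 4

4


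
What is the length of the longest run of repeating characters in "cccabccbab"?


Input: "cccabccbab"
Scanning for longest run:
  Position 1 ('c'): continues run of 'c', length=2
  Position 2 ('c'): continues run of 'c', length=3
  Position 3 ('a'): new char, reset run to 1
  Position 4 ('b'): new char, reset run to 1
  Position 5 ('c'): new char, reset run to 1
  Position 6 ('c'): continues run of 'c', length=2
  Position 7 ('b'): new char, reset run to 1
  Position 8 ('a'): new char, reset run to 1
  Position 9 ('b'): new char, reset run to 1
Longest run: 'c' with length 3

3


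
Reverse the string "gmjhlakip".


Input: gmjhlakip
Reading characters right to left:
  Position 8: 'p'
  Position 7: 'i'
  Position 6: 'k'
  Position 5: 'a'
  Position 4: 'l'
  Position 3: 'h'
  Position 2: 'j'
  Position 1: 'm'
  Position 0: 'g'
Reversed: pikalhjmg

pikalhjmg


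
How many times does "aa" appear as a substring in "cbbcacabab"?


Searching for "aa" in "cbbcacabab"
Scanning each position:
  Position 0: "cb" => no
  Position 1: "bb" => no
  Position 2: "bc" => no
  Position 3: "ca" => no
  Position 4: "ac" => no
  Position 5: "ca" => no
  Position 6: "ab" => no
  Position 7: "ba" => no
  Position 8: "ab" => no
Total occurrences: 0

0


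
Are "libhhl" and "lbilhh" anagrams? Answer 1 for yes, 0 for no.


Strings: "libhhl", "lbilhh"
Sorted first:  bhhill
Sorted second: bhhill
Sorted forms match => anagrams

1


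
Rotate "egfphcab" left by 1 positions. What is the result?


Input: "egfphcab", rotate left by 1
First 1 characters: "e"
Remaining characters: "gfphcab"
Concatenate remaining + first: "gfphcab" + "e" = "gfphcabe"

gfphcabe


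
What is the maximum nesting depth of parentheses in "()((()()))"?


Input: "()((()()))"
Tracking depth:
  Position 0 '(': depth becomes 1
  Position 1 ')': depth becomes 0
  Position 2 '(': depth becomes 1
  Position 3 '(': depth becomes 2
  Position 4 '(': depth becomes 3
  Position 5 ')': depth becomes 2
  Position 6 '(': depth becomes 3
  Position 7 ')': depth becomes 2
  Position 8 ')': depth becomes 1
  Position 9 ')': depth becomes 0
Maximum depth reached: 3

3


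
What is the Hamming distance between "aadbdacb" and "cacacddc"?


Comparing "aadbdacb" and "cacacddc" position by position:
  Position 0: 'a' vs 'c' => differ
  Position 1: 'a' vs 'a' => same
  Position 2: 'd' vs 'c' => differ
  Position 3: 'b' vs 'a' => differ
  Position 4: 'd' vs 'c' => differ
  Position 5: 'a' vs 'd' => differ
  Position 6: 'c' vs 'd' => differ
  Position 7: 'b' vs 'c' => differ
Total differences (Hamming distance): 7

7


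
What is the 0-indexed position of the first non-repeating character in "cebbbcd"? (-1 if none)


Input: cebbbcd
Character frequencies:
  'b': 3
  'c': 2
  'd': 1
  'e': 1
Scanning left to right for freq == 1:
  Position 0 ('c'): freq=2, skip
  Position 1 ('e'): unique! => answer = 1

1


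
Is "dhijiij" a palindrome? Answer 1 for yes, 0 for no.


Input: dhijiij
Reversed: jiijihd
  Compare pos 0 ('d') with pos 6 ('j'): MISMATCH
  Compare pos 1 ('h') with pos 5 ('i'): MISMATCH
  Compare pos 2 ('i') with pos 4 ('i'): match
Result: not a palindrome

0


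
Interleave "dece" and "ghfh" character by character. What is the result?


Interleaving "dece" and "ghfh":
  Position 0: 'd' from first, 'g' from second => "dg"
  Position 1: 'e' from first, 'h' from second => "eh"
  Position 2: 'c' from first, 'f' from second => "cf"
  Position 3: 'e' from first, 'h' from second => "eh"
Result: dgehcfeh

dgehcfeh


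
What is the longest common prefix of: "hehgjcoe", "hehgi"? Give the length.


Words: hehgjcoe, hehgi
  Position 0: all 'h' => match
  Position 1: all 'e' => match
  Position 2: all 'h' => match
  Position 3: all 'g' => match
  Position 4: ('j', 'i') => mismatch, stop
LCP = "hehg" (length 4)

4


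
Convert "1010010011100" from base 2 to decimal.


Input: "1010010011100" in base 2
Positional expansion:
  Digit '1' (value 1) x 2^12 = 4096
  Digit '0' (value 0) x 2^11 = 0
  Digit '1' (value 1) x 2^10 = 1024
  Digit '0' (value 0) x 2^9 = 0
  Digit '0' (value 0) x 2^8 = 0
  Digit '1' (value 1) x 2^7 = 128
  Digit '0' (value 0) x 2^6 = 0
  Digit '0' (value 0) x 2^5 = 0
  Digit '1' (value 1) x 2^4 = 16
  Digit '1' (value 1) x 2^3 = 8
  Digit '1' (value 1) x 2^2 = 4
  Digit '0' (value 0) x 2^1 = 0
  Digit '0' (value 0) x 2^0 = 0
Sum = 5276

5276


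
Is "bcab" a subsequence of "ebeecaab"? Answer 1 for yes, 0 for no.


Check if "bcab" is a subsequence of "ebeecaab"
Greedy scan:
  Position 0 ('e'): no match needed
  Position 1 ('b'): matches sub[0] = 'b'
  Position 2 ('e'): no match needed
  Position 3 ('e'): no match needed
  Position 4 ('c'): matches sub[1] = 'c'
  Position 5 ('a'): matches sub[2] = 'a'
  Position 6 ('a'): no match needed
  Position 7 ('b'): matches sub[3] = 'b'
All 4 characters matched => is a subsequence

1


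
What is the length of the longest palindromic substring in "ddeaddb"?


Input: "ddeaddb"
Checking substrings for palindromes:
  [0:2] "dd" (len 2) => palindrome
  [4:6] "dd" (len 2) => palindrome
Longest palindromic substring: "dd" with length 2

2


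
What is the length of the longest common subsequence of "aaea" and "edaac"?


LCS of "aaea" and "edaac"
DP table:
           e    d    a    a    c
      0    0    0    0    0    0
  a   0    0    0    1    1    1
  a   0    0    0    1    2    2
  e   0    1    1    1    2    2
  a   0    1    1    2    2    2
LCS length = dp[4][5] = 2

2


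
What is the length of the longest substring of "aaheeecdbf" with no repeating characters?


Input: "aaheeecdbf"
Sliding window (track last position of each char):
  Position 0 ('a'): window [0,0] length 1 -- new best
  Position 1 ('a'): repeat (last at 0), move window start to 1
  Position 1 ('a'): window [1,1] length 1
  Position 2 ('h'): window [1,2] length 2 -- new best
  Position 3 ('e'): window [1,3] length 3 -- new best
  Position 4 ('e'): repeat (last at 3), move window start to 4
  Position 4 ('e'): window [4,4] length 1
  Position 5 ('e'): repeat (last at 4), move window start to 5
  Position 5 ('e'): window [5,5] length 1
  Position 6 ('c'): window [5,6] length 2
  Position 7 ('d'): window [5,7] length 3
  Position 8 ('b'): window [5,8] length 4 -- new best
  Position 9 ('f'): window [5,9] length 5 -- new best
Longest substring with no repeats: "ecdbf" with length 5

5


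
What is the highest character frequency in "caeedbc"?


Input: caeedbc
Character counts:
  'a': 1
  'b': 1
  'c': 2
  'd': 1
  'e': 2
Maximum frequency: 2

2


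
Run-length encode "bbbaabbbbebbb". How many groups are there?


Input: bbbaabbbbebbb
Scanning for consecutive runs:
  Group 1: 'b' x 3 (positions 0-2)
  Group 2: 'a' x 2 (positions 3-4)
  Group 3: 'b' x 4 (positions 5-8)
  Group 4: 'e' x 1 (positions 9-9)
  Group 5: 'b' x 3 (positions 10-12)
Total groups: 5

5


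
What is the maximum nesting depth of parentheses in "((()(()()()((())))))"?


Input: "((()(()()()((())))))"
Tracking depth:
  Position 0 '(': depth becomes 1
  Position 1 '(': depth becomes 2
  Position 2 '(': depth becomes 3
  Position 3 ')': depth becomes 2
  Position 4 '(': depth becomes 3
  Position 5 '(': depth becomes 4
  Position 6 ')': depth becomes 3
  Position 7 '(': depth becomes 4
  Position 8 ')': depth becomes 3
  Position 9 '(': depth becomes 4
  Position 10 ')': depth becomes 3
  Position 11 '(': depth becomes 4
  Position 12 '(': depth becomes 5
  Position 13 '(': depth becomes 6
  Position 14 ')': depth becomes 5
  Position 15 ')': depth becomes 4
  Position 16 ')': depth becomes 3
  Position 17 ')': depth becomes 2
  Position 18 ')': depth becomes 1
  Position 19 ')': depth becomes 0
Maximum depth reached: 6

6


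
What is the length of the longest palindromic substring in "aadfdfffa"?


Input: "aadfdfffa"
Checking substrings for palindromes:
  [2:5] "dfd" (len 3) => palindrome
  [3:6] "fdf" (len 3) => palindrome
  [5:8] "fff" (len 3) => palindrome
  [0:2] "aa" (len 2) => palindrome
  [5:7] "ff" (len 2) => palindrome
  [6:8] "ff" (len 2) => palindrome
Longest palindromic substring: "dfd" with length 3

3


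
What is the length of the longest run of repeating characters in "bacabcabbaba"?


Input: "bacabcabbaba"
Scanning for longest run:
  Position 1 ('a'): new char, reset run to 1
  Position 2 ('c'): new char, reset run to 1
  Position 3 ('a'): new char, reset run to 1
  Position 4 ('b'): new char, reset run to 1
  Position 5 ('c'): new char, reset run to 1
  Position 6 ('a'): new char, reset run to 1
  Position 7 ('b'): new char, reset run to 1
  Position 8 ('b'): continues run of 'b', length=2
  Position 9 ('a'): new char, reset run to 1
  Position 10 ('b'): new char, reset run to 1
  Position 11 ('a'): new char, reset run to 1
Longest run: 'b' with length 2

2


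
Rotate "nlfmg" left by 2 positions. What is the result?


Input: "nlfmg", rotate left by 2
First 2 characters: "nl"
Remaining characters: "fmg"
Concatenate remaining + first: "fmg" + "nl" = "fmgnl"

fmgnl


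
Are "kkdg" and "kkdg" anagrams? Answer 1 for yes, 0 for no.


Strings: "kkdg", "kkdg"
Sorted first:  dgkk
Sorted second: dgkk
Sorted forms match => anagrams

1


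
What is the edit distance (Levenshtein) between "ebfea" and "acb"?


Computing edit distance: "ebfea" -> "acb"
DP table:
           a    c    b
      0    1    2    3
  e   1    1    2    3
  b   2    2    2    2
  f   3    3    3    3
  e   4    4    4    4
  a   5    4    5    5
Edit distance = dp[5][3] = 5

5
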